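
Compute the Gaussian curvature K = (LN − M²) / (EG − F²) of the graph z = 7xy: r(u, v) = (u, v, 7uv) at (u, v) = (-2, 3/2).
K = -784/1510441

Coefficients of the first fundamental form: E = 49*v^2 + 1, F = 49*u*v, G = 49*u^2 + 1.
Coefficients of the second fundamental form: L = 0, M = 7/sqrt(49*u^2 + 49*v^2 + 1), N = 0.
Assemble K = (LN − M²)/(EG − F²) = -49/(2401*u^4 + 4802*u^2*v^2 + 98*u^2 + 2401*v^4 + 98*v^2 + 1). At (u, v) = (-2, 3/2): K = -784/1510441.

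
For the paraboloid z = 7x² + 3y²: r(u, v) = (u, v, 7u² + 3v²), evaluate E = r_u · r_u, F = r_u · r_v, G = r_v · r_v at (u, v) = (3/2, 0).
E = 442;  F = 0;  G = 1

Partials: r_u = (1, 0, 14*u), r_v = (0, 1, 6*v). As functions of (u, v):
  E = r_u · r_u = 196*u^2 + 1,
  F = r_u · r_v = 84*u*v,
  G = r_v · r_v = 36*v^2 + 1.
Evaluating at (u, v) = (3/2, 0): E = 442, F = 0, G = 1.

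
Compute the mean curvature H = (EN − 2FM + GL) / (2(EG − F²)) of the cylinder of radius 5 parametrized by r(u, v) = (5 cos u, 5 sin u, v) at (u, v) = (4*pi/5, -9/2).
H = -1/10

With E = 25, F = 0, G = 1, L = -5, M = 0, N = 0, assemble
  H = (EN − 2FM + GL) / (2(EG − F²)) = -1/10.
At (u, v) = (4*pi/5, -9/2): H = -1/10.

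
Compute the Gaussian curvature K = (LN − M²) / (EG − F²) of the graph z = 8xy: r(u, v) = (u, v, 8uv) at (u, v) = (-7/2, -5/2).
K = -64/1404225

Coefficients of the first fundamental form: E = 64*v^2 + 1, F = 64*u*v, G = 64*u^2 + 1.
Coefficients of the second fundamental form: L = 0, M = 8/sqrt(64*u^2 + 64*v^2 + 1), N = 0.
Assemble K = (LN − M²)/(EG − F²) = -64/(4096*u^4 + 8192*u^2*v^2 + 128*u^2 + 4096*v^4 + 128*v^2 + 1). At (u, v) = (-7/2, -5/2): K = -64/1404225.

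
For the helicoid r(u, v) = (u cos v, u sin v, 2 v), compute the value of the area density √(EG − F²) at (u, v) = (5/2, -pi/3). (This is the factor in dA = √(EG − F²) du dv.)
√(EG − F²)|_{(5/2, -pi/3)} = sqrt(41)/2

E = 1, F = 0, G = u^2 + 4, so EG − F² = u^2 + 4. Taking the positive square root: √(EG − F²) = sqrt(u^2 + 4). At (u, v) = (5/2, -pi/3): sqrt(41)/2.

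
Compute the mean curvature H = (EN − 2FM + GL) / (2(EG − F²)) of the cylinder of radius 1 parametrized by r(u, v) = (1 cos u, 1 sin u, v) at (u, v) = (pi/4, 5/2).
H = -1/2

With E = 1, F = 0, G = 1, L = -1, M = 0, N = 0, assemble
  H = (EN − 2FM + GL) / (2(EG − F²)) = -1/2.
At (u, v) = (pi/4, 5/2): H = -1/2.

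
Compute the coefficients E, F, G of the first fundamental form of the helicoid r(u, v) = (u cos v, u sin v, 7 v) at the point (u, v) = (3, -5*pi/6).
E = 1;  F = 0;  G = 58

Partials: r_u = (cos(v), sin(v), 0), r_v = (-u*sin(v), u*cos(v), 7). As functions of (u, v):
  E = r_u · r_u = 1,
  F = r_u · r_v = 0,
  G = r_v · r_v = u^2 + 49.
Evaluating at (u, v) = (3, -5*pi/6): E = 1, F = 0, G = 58.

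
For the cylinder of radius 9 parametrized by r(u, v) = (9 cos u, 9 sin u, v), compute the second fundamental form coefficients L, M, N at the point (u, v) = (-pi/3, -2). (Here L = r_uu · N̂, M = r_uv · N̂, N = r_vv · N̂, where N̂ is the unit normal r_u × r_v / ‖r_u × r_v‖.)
L = -9;  M = 0;  N = 0

Compute the unit normal N̂(u, v) = (cos(u), sin(u), 0), and the second partials r_uu, r_uv, r_vv. Take dot products:
  L(u, v) = r_uu · N̂ = -9,
  M(u, v) = r_uv · N̂ = 0,
  N(u, v) = r_vv · N̂ = 0.
Evaluating at (u, v) = (-pi/3, -2):
  L = -9, M = 0, N = 0.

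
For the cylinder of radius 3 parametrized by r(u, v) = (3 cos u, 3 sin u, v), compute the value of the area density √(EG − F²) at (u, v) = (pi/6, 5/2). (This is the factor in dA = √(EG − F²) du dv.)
√(EG − F²)|_{(pi/6, 5/2)} = 3

E = 9, F = 0, G = 1, so EG − F² = 9. Taking the positive square root: √(EG − F²) = 3. At (u, v) = (pi/6, 5/2): 3.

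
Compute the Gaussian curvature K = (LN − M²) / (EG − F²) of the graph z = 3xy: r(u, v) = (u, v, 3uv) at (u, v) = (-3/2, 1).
K = -144/14641

Coefficients of the first fundamental form: E = 9*v^2 + 1, F = 9*u*v, G = 9*u^2 + 1.
Coefficients of the second fundamental form: L = 0, M = 3/sqrt(9*u^2 + 9*v^2 + 1), N = 0.
Assemble K = (LN − M²)/(EG − F²) = -9/(81*u^4 + 162*u^2*v^2 + 18*u^2 + 81*v^4 + 18*v^2 + 1). At (u, v) = (-3/2, 1): K = -144/14641.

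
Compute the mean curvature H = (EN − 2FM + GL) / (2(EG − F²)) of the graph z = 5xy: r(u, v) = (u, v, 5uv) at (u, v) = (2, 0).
H = 0

With E = 25*v^2 + 1, F = 25*u*v, G = 25*u^2 + 1, L = 0, M = 5/sqrt(25*u^2 + 25*v^2 + 1), N = 0, assemble
  H = (EN − 2FM + GL) / (2(EG − F²)) = -125*u*v/(25*u^2 + 25*v^2 + 1)^(3/2).
At (u, v) = (2, 0): H = 0.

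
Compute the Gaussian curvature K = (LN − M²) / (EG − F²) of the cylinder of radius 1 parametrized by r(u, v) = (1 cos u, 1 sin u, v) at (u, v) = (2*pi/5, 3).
K = 0

Coefficients of the first fundamental form: E = 1, F = 0, G = 1.
Coefficients of the second fundamental form: L = -1, M = 0, N = 0.
Assemble K = (LN − M²)/(EG − F²) = 0. At (u, v) = (2*pi/5, 3): K = 0.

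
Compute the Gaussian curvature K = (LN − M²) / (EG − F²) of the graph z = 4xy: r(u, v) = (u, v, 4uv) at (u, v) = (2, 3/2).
K = -16/10201

Coefficients of the first fundamental form: E = 16*v^2 + 1, F = 16*u*v, G = 16*u^2 + 1.
Coefficients of the second fundamental form: L = 0, M = 4/sqrt(16*u^2 + 16*v^2 + 1), N = 0.
Assemble K = (LN − M²)/(EG − F²) = -16/(256*u^4 + 512*u^2*v^2 + 32*u^2 + 256*v^4 + 32*v^2 + 1). At (u, v) = (2, 3/2): K = -16/10201.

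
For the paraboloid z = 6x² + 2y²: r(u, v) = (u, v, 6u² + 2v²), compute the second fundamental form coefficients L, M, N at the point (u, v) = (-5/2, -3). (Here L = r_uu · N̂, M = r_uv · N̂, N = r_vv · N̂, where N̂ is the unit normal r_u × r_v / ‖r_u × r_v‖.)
L = 12*sqrt(1045)/1045;  M = 0;  N = 4*sqrt(1045)/1045

Compute the unit normal N̂(u, v) = (-12*u/sqrt(144*u^2 + 16*v^2 + 1), -4*v/sqrt(144*u^2 + 16*v^2 + 1), 1/sqrt(144*u^2 + 16*v^2 + 1)), and the second partials r_uu, r_uv, r_vv. Take dot products:
  L(u, v) = r_uu · N̂ = 12/sqrt(144*u^2 + 16*v^2 + 1),
  M(u, v) = r_uv · N̂ = 0,
  N(u, v) = r_vv · N̂ = 4/sqrt(144*u^2 + 16*v^2 + 1).
Evaluating at (u, v) = (-5/2, -3):
  L = 12*sqrt(1045)/1045, M = 0, N = 4*sqrt(1045)/1045.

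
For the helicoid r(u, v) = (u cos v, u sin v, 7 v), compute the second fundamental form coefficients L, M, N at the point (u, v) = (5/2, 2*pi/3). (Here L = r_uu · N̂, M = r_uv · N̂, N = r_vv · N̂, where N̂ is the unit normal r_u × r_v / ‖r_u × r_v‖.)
L = 0;  M = -14*sqrt(221)/221;  N = 0

Compute the unit normal N̂(u, v) = (7*sin(v)/sqrt(u^2 + 49), -7*cos(v)/sqrt(u^2 + 49), u/sqrt(u^2 + 49)), and the second partials r_uu, r_uv, r_vv. Take dot products:
  L(u, v) = r_uu · N̂ = 0,
  M(u, v) = r_uv · N̂ = -7/sqrt(u^2 + 49),
  N(u, v) = r_vv · N̂ = 0.
Evaluating at (u, v) = (5/2, 2*pi/3):
  L = 0, M = -14*sqrt(221)/221, N = 0.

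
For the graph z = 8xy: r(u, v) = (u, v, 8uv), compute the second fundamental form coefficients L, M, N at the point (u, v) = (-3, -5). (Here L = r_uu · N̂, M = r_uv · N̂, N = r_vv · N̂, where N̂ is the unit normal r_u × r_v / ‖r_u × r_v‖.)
L = 0;  M = 8*sqrt(2177)/2177;  N = 0

Compute the unit normal N̂(u, v) = (-8*v/sqrt(64*u^2 + 64*v^2 + 1), -8*u/sqrt(64*u^2 + 64*v^2 + 1), 1/sqrt(64*u^2 + 64*v^2 + 1)), and the second partials r_uu, r_uv, r_vv. Take dot products:
  L(u, v) = r_uu · N̂ = 0,
  M(u, v) = r_uv · N̂ = 8/sqrt(64*u^2 + 64*v^2 + 1),
  N(u, v) = r_vv · N̂ = 0.
Evaluating at (u, v) = (-3, -5):
  L = 0, M = 8*sqrt(2177)/2177, N = 0.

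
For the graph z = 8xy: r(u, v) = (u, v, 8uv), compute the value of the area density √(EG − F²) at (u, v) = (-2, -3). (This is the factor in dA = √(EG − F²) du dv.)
√(EG − F²)|_{(-2, -3)} = 7*sqrt(17)

E = 64*v^2 + 1, F = 64*u*v, G = 64*u^2 + 1, so EG − F² = 64*u^2 + 64*v^2 + 1. Taking the positive square root: √(EG − F²) = sqrt(64*u^2 + 64*v^2 + 1). At (u, v) = (-2, -3): 7*sqrt(17).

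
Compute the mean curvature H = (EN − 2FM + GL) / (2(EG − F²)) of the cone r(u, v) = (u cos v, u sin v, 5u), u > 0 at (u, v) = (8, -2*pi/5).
H = 5*sqrt(26)/416

With E = 26, F = 0, G = u^2, L = 0, M = 0, N = 5*sqrt(26)*u^2/(26*Abs(u)), assemble
  H = (EN − 2FM + GL) / (2(EG − F²)) = 5*sqrt(26)/(52*Abs(u)).
At (u, v) = (8, -2*pi/5): H = 5*sqrt(26)/416.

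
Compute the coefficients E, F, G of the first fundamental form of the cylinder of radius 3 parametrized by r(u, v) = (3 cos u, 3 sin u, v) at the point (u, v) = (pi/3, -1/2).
E = 9;  F = 0;  G = 1

Partials: r_u = (-3*sin(u), 3*cos(u), 0), r_v = (0, 0, 1). As functions of (u, v):
  E = r_u · r_u = 9,
  F = r_u · r_v = 0,
  G = r_v · r_v = 1.
Evaluating at (u, v) = (pi/3, -1/2): E = 9, F = 0, G = 1.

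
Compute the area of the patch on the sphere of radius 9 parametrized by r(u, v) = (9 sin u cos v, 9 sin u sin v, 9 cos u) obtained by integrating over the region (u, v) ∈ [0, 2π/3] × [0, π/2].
Area = 243*pi/4

Area = ∫∫ √(EG − F²) du dv with √(EG − F²) = 81*Abs(sin(u)). Integrating over [0, 2π/3] × [0, π/2] gives 243*pi/4.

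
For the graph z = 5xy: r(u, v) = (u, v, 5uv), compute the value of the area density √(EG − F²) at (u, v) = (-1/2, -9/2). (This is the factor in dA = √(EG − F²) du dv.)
√(EG − F²)|_{(-1/2, -9/2)} = sqrt(2054)/2

E = 25*v^2 + 1, F = 25*u*v, G = 25*u^2 + 1, so EG − F² = 25*u^2 + 25*v^2 + 1. Taking the positive square root: √(EG − F²) = sqrt(25*u^2 + 25*v^2 + 1). At (u, v) = (-1/2, -9/2): sqrt(2054)/2.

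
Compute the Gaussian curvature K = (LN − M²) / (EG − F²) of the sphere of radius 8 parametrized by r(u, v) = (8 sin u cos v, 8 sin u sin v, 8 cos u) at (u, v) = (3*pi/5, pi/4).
K = 1/64

Coefficients of the first fundamental form: E = 64, F = 0, G = 64*sin(u)^2.
Coefficients of the second fundamental form: L = -8*sin(u)/Abs(sin(u)), M = 0, N = -8*sin(u)^3/Abs(sin(u)).
Assemble K = (LN − M²)/(EG − F²) = 1/64. At (u, v) = (3*pi/5, pi/4): K = 1/64.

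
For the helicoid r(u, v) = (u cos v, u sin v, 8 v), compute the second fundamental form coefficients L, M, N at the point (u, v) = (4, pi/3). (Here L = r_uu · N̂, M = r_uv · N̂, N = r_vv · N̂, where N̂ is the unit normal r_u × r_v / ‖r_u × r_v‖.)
L = 0;  M = -2*sqrt(5)/5;  N = 0

Compute the unit normal N̂(u, v) = (8*sin(v)/sqrt(u^2 + 64), -8*cos(v)/sqrt(u^2 + 64), u/sqrt(u^2 + 64)), and the second partials r_uu, r_uv, r_vv. Take dot products:
  L(u, v) = r_uu · N̂ = 0,
  M(u, v) = r_uv · N̂ = -8/sqrt(u^2 + 64),
  N(u, v) = r_vv · N̂ = 0.
Evaluating at (u, v) = (4, pi/3):
  L = 0, M = -2*sqrt(5)/5, N = 0.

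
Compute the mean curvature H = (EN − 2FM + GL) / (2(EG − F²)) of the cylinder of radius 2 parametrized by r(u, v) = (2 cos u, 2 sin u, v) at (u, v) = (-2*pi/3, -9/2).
H = -1/4

With E = 4, F = 0, G = 1, L = -2, M = 0, N = 0, assemble
  H = (EN − 2FM + GL) / (2(EG − F²)) = -1/4.
At (u, v) = (-2*pi/3, -9/2): H = -1/4.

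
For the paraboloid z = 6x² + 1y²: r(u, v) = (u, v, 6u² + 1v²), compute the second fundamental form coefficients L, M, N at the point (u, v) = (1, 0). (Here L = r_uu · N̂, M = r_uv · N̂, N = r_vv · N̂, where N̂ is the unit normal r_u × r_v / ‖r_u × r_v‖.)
L = 12*sqrt(145)/145;  M = 0;  N = 2*sqrt(145)/145

Compute the unit normal N̂(u, v) = (-12*u/sqrt(144*u^2 + 4*v^2 + 1), -2*v/sqrt(144*u^2 + 4*v^2 + 1), 1/sqrt(144*u^2 + 4*v^2 + 1)), and the second partials r_uu, r_uv, r_vv. Take dot products:
  L(u, v) = r_uu · N̂ = 12/sqrt(144*u^2 + 4*v^2 + 1),
  M(u, v) = r_uv · N̂ = 0,
  N(u, v) = r_vv · N̂ = 2/sqrt(144*u^2 + 4*v^2 + 1).
Evaluating at (u, v) = (1, 0):
  L = 12*sqrt(145)/145, M = 0, N = 2*sqrt(145)/145.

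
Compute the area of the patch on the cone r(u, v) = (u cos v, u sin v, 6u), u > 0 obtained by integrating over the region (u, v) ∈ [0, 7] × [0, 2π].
Area = 49*sqrt(37)*pi

Area = ∫∫ √(EG − F²) du dv with √(EG − F²) = sqrt(37)*Abs(u). Integrating over [0, 7] × [0, 2π] gives 49*sqrt(37)*pi.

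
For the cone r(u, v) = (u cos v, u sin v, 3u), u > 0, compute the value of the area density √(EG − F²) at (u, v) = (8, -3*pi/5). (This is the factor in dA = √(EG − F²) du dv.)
√(EG − F²)|_{(8, -3*pi/5)} = 8*sqrt(10)

E = 10, F = 0, G = u^2, so EG − F² = 10*u^2. Taking the positive square root: √(EG − F²) = sqrt(10)*Abs(u). At (u, v) = (8, -3*pi/5): 8*sqrt(10).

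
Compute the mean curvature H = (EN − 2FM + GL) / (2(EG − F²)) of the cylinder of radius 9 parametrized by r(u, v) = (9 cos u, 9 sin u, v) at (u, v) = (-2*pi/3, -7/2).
H = -1/18

With E = 81, F = 0, G = 1, L = -9, M = 0, N = 0, assemble
  H = (EN − 2FM + GL) / (2(EG − F²)) = -1/18.
At (u, v) = (-2*pi/3, -7/2): H = -1/18.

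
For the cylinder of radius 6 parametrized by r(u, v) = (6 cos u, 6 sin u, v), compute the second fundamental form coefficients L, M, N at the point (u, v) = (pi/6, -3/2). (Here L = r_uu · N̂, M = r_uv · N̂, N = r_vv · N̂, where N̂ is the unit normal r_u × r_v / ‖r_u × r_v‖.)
L = -6;  M = 0;  N = 0

Compute the unit normal N̂(u, v) = (cos(u), sin(u), 0), and the second partials r_uu, r_uv, r_vv. Take dot products:
  L(u, v) = r_uu · N̂ = -6,
  M(u, v) = r_uv · N̂ = 0,
  N(u, v) = r_vv · N̂ = 0.
Evaluating at (u, v) = (pi/6, -3/2):
  L = -6, M = 0, N = 0.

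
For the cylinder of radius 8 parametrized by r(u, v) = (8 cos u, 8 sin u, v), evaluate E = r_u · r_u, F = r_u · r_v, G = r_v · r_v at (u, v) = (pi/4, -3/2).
E = 64;  F = 0;  G = 1

Partials: r_u = (-8*sin(u), 8*cos(u), 0), r_v = (0, 0, 1). As functions of (u, v):
  E = r_u · r_u = 64,
  F = r_u · r_v = 0,
  G = r_v · r_v = 1.
Evaluating at (u, v) = (pi/4, -3/2): E = 64, F = 0, G = 1.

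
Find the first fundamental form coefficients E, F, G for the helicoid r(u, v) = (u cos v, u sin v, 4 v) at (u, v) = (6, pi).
E = 1;  F = 0;  G = 52

Partials: r_u = (cos(v), sin(v), 0), r_v = (-u*sin(v), u*cos(v), 4). As functions of (u, v):
  E = r_u · r_u = 1,
  F = r_u · r_v = 0,
  G = r_v · r_v = u^2 + 16.
Evaluating at (u, v) = (6, pi): E = 1, F = 0, G = 52.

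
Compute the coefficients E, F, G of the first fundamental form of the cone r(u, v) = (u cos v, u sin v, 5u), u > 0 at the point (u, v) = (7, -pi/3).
E = 26;  F = 0;  G = 49

Partials: r_u = (cos(v), sin(v), 5), r_v = (-u*sin(v), u*cos(v), 0). As functions of (u, v):
  E = r_u · r_u = 26,
  F = r_u · r_v = 0,
  G = r_v · r_v = u^2.
Evaluating at (u, v) = (7, -pi/3): E = 26, F = 0, G = 49.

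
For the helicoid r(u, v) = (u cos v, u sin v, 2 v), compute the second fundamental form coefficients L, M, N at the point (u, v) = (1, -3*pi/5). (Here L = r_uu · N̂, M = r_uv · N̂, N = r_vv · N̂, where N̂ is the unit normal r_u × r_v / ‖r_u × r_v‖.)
L = 0;  M = -2*sqrt(5)/5;  N = 0

Compute the unit normal N̂(u, v) = (2*sin(v)/sqrt(u^2 + 4), -2*cos(v)/sqrt(u^2 + 4), u/sqrt(u^2 + 4)), and the second partials r_uu, r_uv, r_vv. Take dot products:
  L(u, v) = r_uu · N̂ = 0,
  M(u, v) = r_uv · N̂ = -2/sqrt(u^2 + 4),
  N(u, v) = r_vv · N̂ = 0.
Evaluating at (u, v) = (1, -3*pi/5):
  L = 0, M = -2*sqrt(5)/5, N = 0.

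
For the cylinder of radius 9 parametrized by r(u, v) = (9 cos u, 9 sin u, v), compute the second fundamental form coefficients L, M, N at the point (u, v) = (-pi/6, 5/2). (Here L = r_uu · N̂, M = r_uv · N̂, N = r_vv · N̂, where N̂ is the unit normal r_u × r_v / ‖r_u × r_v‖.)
L = -9;  M = 0;  N = 0

Compute the unit normal N̂(u, v) = (cos(u), sin(u), 0), and the second partials r_uu, r_uv, r_vv. Take dot products:
  L(u, v) = r_uu · N̂ = -9,
  M(u, v) = r_uv · N̂ = 0,
  N(u, v) = r_vv · N̂ = 0.
Evaluating at (u, v) = (-pi/6, 5/2):
  L = -9, M = 0, N = 0.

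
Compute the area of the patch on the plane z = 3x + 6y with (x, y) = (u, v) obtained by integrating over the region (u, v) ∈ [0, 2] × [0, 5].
Area = 10*sqrt(46)

Area = ∫∫ √(EG − F²) du dv with √(EG − F²) = sqrt(46). Integrating over [0, 2] × [0, 5] gives 10*sqrt(46).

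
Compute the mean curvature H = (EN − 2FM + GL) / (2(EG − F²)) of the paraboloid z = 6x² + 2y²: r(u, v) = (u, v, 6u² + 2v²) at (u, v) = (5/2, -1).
H = 272*sqrt(917)/120127

With E = 144*u^2 + 1, F = 48*u*v, G = 16*v^2 + 1, L = 12/sqrt(144*u^2 + 16*v^2 + 1), M = 0, N = 4/sqrt(144*u^2 + 16*v^2 + 1), assemble
  H = (EN − 2FM + GL) / (2(EG − F²)) = 8*(36*u^2 + 12*v^2 + 1)/(144*u^2 + 16*v^2 + 1)^(3/2).
At (u, v) = (5/2, -1): H = 272*sqrt(917)/120127.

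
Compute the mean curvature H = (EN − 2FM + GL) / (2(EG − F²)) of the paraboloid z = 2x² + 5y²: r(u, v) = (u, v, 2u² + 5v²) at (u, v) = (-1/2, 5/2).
H = 1277*sqrt(70)/132300

With E = 16*u^2 + 1, F = 40*u*v, G = 100*v^2 + 1, L = 4/sqrt(16*u^2 + 100*v^2 + 1), M = 0, N = 10/sqrt(16*u^2 + 100*v^2 + 1), assemble
  H = (EN − 2FM + GL) / (2(EG − F²)) = (80*u^2 + 200*v^2 + 7)/(16*u^2 + 100*v^2 + 1)^(3/2).
At (u, v) = (-1/2, 5/2): H = 1277*sqrt(70)/132300.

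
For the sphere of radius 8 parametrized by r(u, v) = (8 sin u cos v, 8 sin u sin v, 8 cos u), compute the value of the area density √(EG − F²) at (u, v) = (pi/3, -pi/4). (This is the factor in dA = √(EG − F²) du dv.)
√(EG − F²)|_{(pi/3, -pi/4)} = 32*sqrt(3)

E = 64, F = 0, G = 64*sin(u)^2, so EG − F² = 4096*sin(u)^2. Taking the positive square root: √(EG − F²) = 64*Abs(sin(u)). At (u, v) = (pi/3, -pi/4): 32*sqrt(3).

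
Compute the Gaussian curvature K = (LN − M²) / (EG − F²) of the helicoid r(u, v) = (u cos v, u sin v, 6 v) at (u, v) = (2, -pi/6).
K = -9/400

Coefficients of the first fundamental form: E = 1, F = 0, G = u^2 + 36.
Coefficients of the second fundamental form: L = 0, M = -6/sqrt(u^2 + 36), N = 0.
Assemble K = (LN − M²)/(EG − F²) = -36/(u^2 + 36)^2. At (u, v) = (2, -pi/6): K = -9/400.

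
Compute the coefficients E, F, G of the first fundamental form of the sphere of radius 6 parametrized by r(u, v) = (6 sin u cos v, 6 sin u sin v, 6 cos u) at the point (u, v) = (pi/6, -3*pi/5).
E = 36;  F = 0;  G = 9

Partials: r_u = (6*cos(u)*cos(v), 6*sin(v)*cos(u), -6*sin(u)), r_v = (-6*sin(u)*sin(v), 6*sin(u)*cos(v), 0). As functions of (u, v):
  E = r_u · r_u = 36,
  F = r_u · r_v = 0,
  G = r_v · r_v = 36*sin(u)^2.
Evaluating at (u, v) = (pi/6, -3*pi/5): E = 36, F = 0, G = 9.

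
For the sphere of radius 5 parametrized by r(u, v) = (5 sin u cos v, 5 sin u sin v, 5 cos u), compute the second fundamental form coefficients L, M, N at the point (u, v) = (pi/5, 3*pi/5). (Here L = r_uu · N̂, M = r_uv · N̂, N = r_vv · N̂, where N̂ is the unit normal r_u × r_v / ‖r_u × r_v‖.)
L = -5;  M = 0;  N = -25/8 + 5*sqrt(5)/8

Compute the unit normal N̂(u, v) = (sin(u)^2*cos(v)/Abs(sin(u)), sin(u)^2*sin(v)/Abs(sin(u)), sin(2*u)/(2*Abs(sin(u)))), and the second partials r_uu, r_uv, r_vv. Take dot products:
  L(u, v) = r_uu · N̂ = -5*sin(u)/Abs(sin(u)),
  M(u, v) = r_uv · N̂ = 0,
  N(u, v) = r_vv · N̂ = -5*sin(u)^3/Abs(sin(u)).
Evaluating at (u, v) = (pi/5, 3*pi/5):
  L = -5, M = 0, N = -25/8 + 5*sqrt(5)/8.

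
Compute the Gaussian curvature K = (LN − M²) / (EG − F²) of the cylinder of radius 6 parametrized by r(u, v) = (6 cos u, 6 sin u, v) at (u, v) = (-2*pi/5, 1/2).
K = 0

Coefficients of the first fundamental form: E = 36, F = 0, G = 1.
Coefficients of the second fundamental form: L = -6, M = 0, N = 0.
Assemble K = (LN − M²)/(EG − F²) = 0. At (u, v) = (-2*pi/5, 1/2): K = 0.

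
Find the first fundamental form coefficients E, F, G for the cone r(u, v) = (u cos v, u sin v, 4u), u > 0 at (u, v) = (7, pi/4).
E = 17;  F = 0;  G = 49

Partials: r_u = (cos(v), sin(v), 4), r_v = (-u*sin(v), u*cos(v), 0). As functions of (u, v):
  E = r_u · r_u = 17,
  F = r_u · r_v = 0,
  G = r_v · r_v = u^2.
Evaluating at (u, v) = (7, pi/4): E = 17, F = 0, G = 49.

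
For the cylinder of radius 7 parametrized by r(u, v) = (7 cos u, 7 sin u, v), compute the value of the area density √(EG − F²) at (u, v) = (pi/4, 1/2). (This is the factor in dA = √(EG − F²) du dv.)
√(EG − F²)|_{(pi/4, 1/2)} = 7

E = 49, F = 0, G = 1, so EG − F² = 49. Taking the positive square root: √(EG − F²) = 7. At (u, v) = (pi/4, 1/2): 7.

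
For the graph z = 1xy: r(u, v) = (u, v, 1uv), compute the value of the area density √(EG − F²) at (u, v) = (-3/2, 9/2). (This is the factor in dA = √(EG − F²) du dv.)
√(EG − F²)|_{(-3/2, 9/2)} = sqrt(94)/2

E = v^2 + 1, F = u*v, G = u^2 + 1, so EG − F² = u^2 + v^2 + 1. Taking the positive square root: √(EG − F²) = sqrt(u^2 + v^2 + 1). At (u, v) = (-3/2, 9/2): sqrt(94)/2.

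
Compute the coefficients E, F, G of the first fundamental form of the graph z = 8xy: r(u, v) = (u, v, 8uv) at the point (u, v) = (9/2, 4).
E = 1025;  F = 1152;  G = 1297

Partials: r_u = (1, 0, 8*v), r_v = (0, 1, 8*u). As functions of (u, v):
  E = r_u · r_u = 64*v^2 + 1,
  F = r_u · r_v = 64*u*v,
  G = r_v · r_v = 64*u^2 + 1.
Evaluating at (u, v) = (9/2, 4): E = 1025, F = 1152, G = 1297.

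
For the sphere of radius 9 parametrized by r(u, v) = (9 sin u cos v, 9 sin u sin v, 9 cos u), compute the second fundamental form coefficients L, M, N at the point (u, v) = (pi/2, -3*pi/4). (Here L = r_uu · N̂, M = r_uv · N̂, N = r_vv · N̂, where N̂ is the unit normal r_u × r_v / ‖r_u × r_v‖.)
L = -9;  M = 0;  N = -9

Compute the unit normal N̂(u, v) = (sin(u)^2*cos(v)/Abs(sin(u)), sin(u)^2*sin(v)/Abs(sin(u)), sin(2*u)/(2*Abs(sin(u)))), and the second partials r_uu, r_uv, r_vv. Take dot products:
  L(u, v) = r_uu · N̂ = -9*sin(u)/Abs(sin(u)),
  M(u, v) = r_uv · N̂ = 0,
  N(u, v) = r_vv · N̂ = -9*sin(u)^3/Abs(sin(u)).
Evaluating at (u, v) = (pi/2, -3*pi/4):
  L = -9, M = 0, N = -9.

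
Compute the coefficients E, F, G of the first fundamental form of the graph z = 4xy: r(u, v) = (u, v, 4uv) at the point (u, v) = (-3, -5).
E = 401;  F = 240;  G = 145

Partials: r_u = (1, 0, 4*v), r_v = (0, 1, 4*u). As functions of (u, v):
  E = r_u · r_u = 16*v^2 + 1,
  F = r_u · r_v = 16*u*v,
  G = r_v · r_v = 16*u^2 + 1.
Evaluating at (u, v) = (-3, -5): E = 401, F = 240, G = 145.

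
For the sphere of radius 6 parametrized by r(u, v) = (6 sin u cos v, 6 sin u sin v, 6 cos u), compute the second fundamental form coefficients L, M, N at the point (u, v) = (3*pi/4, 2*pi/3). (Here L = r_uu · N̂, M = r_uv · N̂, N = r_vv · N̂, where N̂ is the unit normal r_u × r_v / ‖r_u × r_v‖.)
L = -6;  M = 0;  N = -3

Compute the unit normal N̂(u, v) = (sin(u)^2*cos(v)/Abs(sin(u)), sin(u)^2*sin(v)/Abs(sin(u)), sin(2*u)/(2*Abs(sin(u)))), and the second partials r_uu, r_uv, r_vv. Take dot products:
  L(u, v) = r_uu · N̂ = -6*sin(u)/Abs(sin(u)),
  M(u, v) = r_uv · N̂ = 0,
  N(u, v) = r_vv · N̂ = -6*sin(u)^3/Abs(sin(u)).
Evaluating at (u, v) = (3*pi/4, 2*pi/3):
  L = -6, M = 0, N = -3.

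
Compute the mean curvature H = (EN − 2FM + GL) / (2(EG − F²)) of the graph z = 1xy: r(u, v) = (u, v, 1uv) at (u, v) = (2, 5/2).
H = -8*sqrt(5)/135

With E = v^2 + 1, F = u*v, G = u^2 + 1, L = 0, M = 1/sqrt(u^2 + v^2 + 1), N = 0, assemble
  H = (EN − 2FM + GL) / (2(EG − F²)) = -u*v/(u^2 + v^2 + 1)^(3/2).
At (u, v) = (2, 5/2): H = -8*sqrt(5)/135.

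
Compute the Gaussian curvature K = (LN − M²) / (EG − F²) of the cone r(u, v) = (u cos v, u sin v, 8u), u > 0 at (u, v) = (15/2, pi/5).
K = 0

Coefficients of the first fundamental form: E = 65, F = 0, G = u^2.
Coefficients of the second fundamental form: L = 0, M = 0, N = 8*sqrt(65)*u^2/(65*Abs(u)).
Assemble K = (LN − M²)/(EG − F²) = 0. At (u, v) = (15/2, pi/5): K = 0.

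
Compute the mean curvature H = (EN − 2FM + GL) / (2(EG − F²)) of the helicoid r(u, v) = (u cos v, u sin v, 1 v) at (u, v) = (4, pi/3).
H = 0

With E = 1, F = 0, G = u^2 + 1, L = 0, M = -1/sqrt(u^2 + 1), N = 0, assemble
  H = (EN − 2FM + GL) / (2(EG − F²)) = 0.
At (u, v) = (4, pi/3): H = 0.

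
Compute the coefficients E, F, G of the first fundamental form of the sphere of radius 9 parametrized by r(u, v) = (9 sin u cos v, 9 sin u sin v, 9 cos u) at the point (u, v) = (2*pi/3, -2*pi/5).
E = 81;  F = 0;  G = 243/4

Partials: r_u = (9*cos(u)*cos(v), 9*sin(v)*cos(u), -9*sin(u)), r_v = (-9*sin(u)*sin(v), 9*sin(u)*cos(v), 0). As functions of (u, v):
  E = r_u · r_u = 81,
  F = r_u · r_v = 0,
  G = r_v · r_v = 81*sin(u)^2.
Evaluating at (u, v) = (2*pi/3, -2*pi/5): E = 81, F = 0, G = 243/4.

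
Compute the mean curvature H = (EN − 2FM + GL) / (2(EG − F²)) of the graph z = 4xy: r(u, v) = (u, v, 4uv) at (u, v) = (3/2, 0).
H = 0

With E = 16*v^2 + 1, F = 16*u*v, G = 16*u^2 + 1, L = 0, M = 4/sqrt(16*u^2 + 16*v^2 + 1), N = 0, assemble
  H = (EN − 2FM + GL) / (2(EG − F²)) = -64*u*v/(16*u^2 + 16*v^2 + 1)^(3/2).
At (u, v) = (3/2, 0): H = 0.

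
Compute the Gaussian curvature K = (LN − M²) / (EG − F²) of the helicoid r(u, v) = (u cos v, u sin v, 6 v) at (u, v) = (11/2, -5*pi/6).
K = -576/70225

Coefficients of the first fundamental form: E = 1, F = 0, G = u^2 + 36.
Coefficients of the second fundamental form: L = 0, M = -6/sqrt(u^2 + 36), N = 0.
Assemble K = (LN − M²)/(EG − F²) = -36/(u^2 + 36)^2. At (u, v) = (11/2, -5*pi/6): K = -576/70225.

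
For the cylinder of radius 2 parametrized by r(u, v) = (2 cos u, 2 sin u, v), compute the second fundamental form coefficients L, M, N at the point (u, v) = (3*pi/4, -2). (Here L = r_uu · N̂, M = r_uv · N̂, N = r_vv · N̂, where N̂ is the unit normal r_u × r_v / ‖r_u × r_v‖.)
L = -2;  M = 0;  N = 0

Compute the unit normal N̂(u, v) = (cos(u), sin(u), 0), and the second partials r_uu, r_uv, r_vv. Take dot products:
  L(u, v) = r_uu · N̂ = -2,
  M(u, v) = r_uv · N̂ = 0,
  N(u, v) = r_vv · N̂ = 0.
Evaluating at (u, v) = (3*pi/4, -2):
  L = -2, M = 0, N = 0.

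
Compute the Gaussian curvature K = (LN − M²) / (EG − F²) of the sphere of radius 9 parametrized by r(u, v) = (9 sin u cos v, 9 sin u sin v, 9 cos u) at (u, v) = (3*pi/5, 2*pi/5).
K = 1/81

Coefficients of the first fundamental form: E = 81, F = 0, G = 81*sin(u)^2.
Coefficients of the second fundamental form: L = -9*sin(u)/Abs(sin(u)), M = 0, N = -9*sin(u)^3/Abs(sin(u)).
Assemble K = (LN − M²)/(EG − F²) = 1/81. At (u, v) = (3*pi/5, 2*pi/5): K = 1/81.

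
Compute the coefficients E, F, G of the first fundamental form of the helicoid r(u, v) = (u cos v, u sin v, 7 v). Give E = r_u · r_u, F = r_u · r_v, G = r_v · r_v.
E = 1;  F = 0;  G = u^2 + 49

Compute partials: r_u = (cos(v), sin(v), 0), r_v = (-u*sin(v), u*cos(v), 7). Then
  E = r_u · r_u = 1,
  F = r_u · r_v = 0,
  G = r_v · r_v = u^2 + 49.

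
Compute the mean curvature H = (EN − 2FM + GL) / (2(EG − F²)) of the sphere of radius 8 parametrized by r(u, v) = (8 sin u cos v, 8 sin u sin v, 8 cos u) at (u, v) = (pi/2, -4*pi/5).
H = -1/8

With E = 64, F = 0, G = 64*sin(u)^2, L = -8*sin(u)/Abs(sin(u)), M = 0, N = -8*sin(u)^3/Abs(sin(u)), assemble
  H = (EN − 2FM + GL) / (2(EG − F²)) = -sin(u)/(8*Abs(sin(u))).
At (u, v) = (pi/2, -4*pi/5): H = -1/8.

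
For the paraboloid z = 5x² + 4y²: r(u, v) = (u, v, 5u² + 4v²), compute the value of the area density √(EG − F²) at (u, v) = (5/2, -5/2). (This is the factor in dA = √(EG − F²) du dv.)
√(EG − F²)|_{(5/2, -5/2)} = 3*sqrt(114)

E = 100*u^2 + 1, F = 80*u*v, G = 64*v^2 + 1, so EG − F² = 100*u^2 + 64*v^2 + 1. Taking the positive square root: √(EG − F²) = sqrt(100*u^2 + 64*v^2 + 1). At (u, v) = (5/2, -5/2): 3*sqrt(114).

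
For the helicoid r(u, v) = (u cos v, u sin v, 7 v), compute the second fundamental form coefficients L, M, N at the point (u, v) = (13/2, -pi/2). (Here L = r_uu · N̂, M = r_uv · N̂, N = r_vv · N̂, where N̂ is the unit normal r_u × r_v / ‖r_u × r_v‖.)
L = 0;  M = -14*sqrt(365)/365;  N = 0

Compute the unit normal N̂(u, v) = (7*sin(v)/sqrt(u^2 + 49), -7*cos(v)/sqrt(u^2 + 49), u/sqrt(u^2 + 49)), and the second partials r_uu, r_uv, r_vv. Take dot products:
  L(u, v) = r_uu · N̂ = 0,
  M(u, v) = r_uv · N̂ = -7/sqrt(u^2 + 49),
  N(u, v) = r_vv · N̂ = 0.
Evaluating at (u, v) = (13/2, -pi/2):
  L = 0, M = -14*sqrt(365)/365, N = 0.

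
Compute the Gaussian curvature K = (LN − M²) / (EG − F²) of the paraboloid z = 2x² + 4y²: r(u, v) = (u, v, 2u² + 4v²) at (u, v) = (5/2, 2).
K = 32/127449

Coefficients of the first fundamental form: E = 16*u^2 + 1, F = 32*u*v, G = 64*v^2 + 1.
Coefficients of the second fundamental form: L = 4/sqrt(16*u^2 + 64*v^2 + 1), M = 0, N = 8/sqrt(16*u^2 + 64*v^2 + 1).
Assemble K = (LN − M²)/(EG − F²) = 32/(256*u^4 + 2048*u^2*v^2 + 32*u^2 + 4096*v^4 + 128*v^2 + 1). At (u, v) = (5/2, 2): K = 32/127449.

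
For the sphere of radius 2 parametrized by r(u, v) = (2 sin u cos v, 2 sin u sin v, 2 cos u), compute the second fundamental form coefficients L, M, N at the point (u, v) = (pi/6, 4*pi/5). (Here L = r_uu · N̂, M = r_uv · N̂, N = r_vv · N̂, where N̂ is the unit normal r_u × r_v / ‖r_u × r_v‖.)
L = -2;  M = 0;  N = -1/2

Compute the unit normal N̂(u, v) = (sin(u)^2*cos(v)/Abs(sin(u)), sin(u)^2*sin(v)/Abs(sin(u)), sin(2*u)/(2*Abs(sin(u)))), and the second partials r_uu, r_uv, r_vv. Take dot products:
  L(u, v) = r_uu · N̂ = -2*sin(u)/Abs(sin(u)),
  M(u, v) = r_uv · N̂ = 0,
  N(u, v) = r_vv · N̂ = -2*sin(u)^3/Abs(sin(u)).
Evaluating at (u, v) = (pi/6, 4*pi/5):
  L = -2, M = 0, N = -1/2.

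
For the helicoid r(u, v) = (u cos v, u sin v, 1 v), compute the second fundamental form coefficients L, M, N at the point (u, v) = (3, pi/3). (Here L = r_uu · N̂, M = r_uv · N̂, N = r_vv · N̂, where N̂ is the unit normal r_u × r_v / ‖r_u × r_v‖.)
L = 0;  M = -sqrt(10)/10;  N = 0

Compute the unit normal N̂(u, v) = (sin(v)/sqrt(u^2 + 1), -cos(v)/sqrt(u^2 + 1), u/sqrt(u^2 + 1)), and the second partials r_uu, r_uv, r_vv. Take dot products:
  L(u, v) = r_uu · N̂ = 0,
  M(u, v) = r_uv · N̂ = -1/sqrt(u^2 + 1),
  N(u, v) = r_vv · N̂ = 0.
Evaluating at (u, v) = (3, pi/3):
  L = 0, M = -sqrt(10)/10, N = 0.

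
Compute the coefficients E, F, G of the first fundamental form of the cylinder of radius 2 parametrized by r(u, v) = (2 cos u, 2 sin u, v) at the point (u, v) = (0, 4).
E = 4;  F = 0;  G = 1

Partials: r_u = (-2*sin(u), 2*cos(u), 0), r_v = (0, 0, 1). As functions of (u, v):
  E = r_u · r_u = 4,
  F = r_u · r_v = 0,
  G = r_v · r_v = 1.
Evaluating at (u, v) = (0, 4): E = 4, F = 0, G = 1.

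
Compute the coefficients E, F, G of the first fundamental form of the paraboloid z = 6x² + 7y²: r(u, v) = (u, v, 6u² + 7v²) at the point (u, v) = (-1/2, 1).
E = 37;  F = -84;  G = 197

Partials: r_u = (1, 0, 12*u), r_v = (0, 1, 14*v). As functions of (u, v):
  E = r_u · r_u = 144*u^2 + 1,
  F = r_u · r_v = 168*u*v,
  G = r_v · r_v = 196*v^2 + 1.
Evaluating at (u, v) = (-1/2, 1): E = 37, F = -84, G = 197.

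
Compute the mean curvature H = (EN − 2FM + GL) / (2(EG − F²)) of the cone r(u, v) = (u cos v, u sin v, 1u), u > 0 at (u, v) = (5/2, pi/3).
H = sqrt(2)/10

With E = 2, F = 0, G = u^2, L = 0, M = 0, N = sqrt(2)*u^2/(2*Abs(u)), assemble
  H = (EN − 2FM + GL) / (2(EG − F²)) = sqrt(2)/(4*Abs(u)).
At (u, v) = (5/2, pi/3): H = sqrt(2)/10.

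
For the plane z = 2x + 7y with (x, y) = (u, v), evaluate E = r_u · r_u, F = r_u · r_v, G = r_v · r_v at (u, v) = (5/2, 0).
E = 5;  F = 14;  G = 50

Partials: r_u = (1, 0, 2), r_v = (0, 1, 7). As functions of (u, v):
  E = r_u · r_u = 5,
  F = r_u · r_v = 14,
  G = r_v · r_v = 50.
Evaluating at (u, v) = (5/2, 0): E = 5, F = 14, G = 50.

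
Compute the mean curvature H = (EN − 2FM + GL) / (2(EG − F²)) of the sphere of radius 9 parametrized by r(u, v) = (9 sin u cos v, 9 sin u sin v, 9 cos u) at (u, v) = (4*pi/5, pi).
H = -1/9

With E = 81, F = 0, G = 81*sin(u)^2, L = -9*sin(u)/Abs(sin(u)), M = 0, N = -9*sin(u)^3/Abs(sin(u)), assemble
  H = (EN − 2FM + GL) / (2(EG − F²)) = -sin(u)/(9*Abs(sin(u))).
At (u, v) = (4*pi/5, pi): H = -1/9.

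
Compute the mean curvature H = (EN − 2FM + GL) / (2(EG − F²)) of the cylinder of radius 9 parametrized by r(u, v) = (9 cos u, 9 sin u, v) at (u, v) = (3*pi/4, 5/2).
H = -1/18

With E = 81, F = 0, G = 1, L = -9, M = 0, N = 0, assemble
  H = (EN − 2FM + GL) / (2(EG − F²)) = -1/18.
At (u, v) = (3*pi/4, 5/2): H = -1/18.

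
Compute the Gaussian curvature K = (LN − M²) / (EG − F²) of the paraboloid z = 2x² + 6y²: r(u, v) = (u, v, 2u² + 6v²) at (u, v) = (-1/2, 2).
K = 48/337561

Coefficients of the first fundamental form: E = 16*u^2 + 1, F = 48*u*v, G = 144*v^2 + 1.
Coefficients of the second fundamental form: L = 4/sqrt(16*u^2 + 144*v^2 + 1), M = 0, N = 12/sqrt(16*u^2 + 144*v^2 + 1).
Assemble K = (LN − M²)/(EG − F²) = 48/(256*u^4 + 4608*u^2*v^2 + 32*u^2 + 20736*v^4 + 288*v^2 + 1). At (u, v) = (-1/2, 2): K = 48/337561.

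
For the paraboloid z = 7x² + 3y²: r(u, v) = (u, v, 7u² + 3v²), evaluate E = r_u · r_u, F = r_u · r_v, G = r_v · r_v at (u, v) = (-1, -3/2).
E = 197;  F = 126;  G = 82

Partials: r_u = (1, 0, 14*u), r_v = (0, 1, 6*v). As functions of (u, v):
  E = r_u · r_u = 196*u^2 + 1,
  F = r_u · r_v = 84*u*v,
  G = r_v · r_v = 36*v^2 + 1.
Evaluating at (u, v) = (-1, -3/2): E = 197, F = 126, G = 82.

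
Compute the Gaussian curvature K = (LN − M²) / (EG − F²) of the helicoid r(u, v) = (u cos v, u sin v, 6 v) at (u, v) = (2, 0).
K = -9/400

Coefficients of the first fundamental form: E = 1, F = 0, G = u^2 + 36.
Coefficients of the second fundamental form: L = 0, M = -6/sqrt(u^2 + 36), N = 0.
Assemble K = (LN − M²)/(EG − F²) = -36/(u^2 + 36)^2. At (u, v) = (2, 0): K = -9/400.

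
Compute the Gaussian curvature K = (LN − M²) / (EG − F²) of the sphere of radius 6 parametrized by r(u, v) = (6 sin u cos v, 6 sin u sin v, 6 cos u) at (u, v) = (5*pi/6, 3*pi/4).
K = 1/36

Coefficients of the first fundamental form: E = 36, F = 0, G = 36*sin(u)^2.
Coefficients of the second fundamental form: L = -6*sin(u)/Abs(sin(u)), M = 0, N = -6*sin(u)^3/Abs(sin(u)).
Assemble K = (LN − M²)/(EG − F²) = 1/36. At (u, v) = (5*pi/6, 3*pi/4): K = 1/36.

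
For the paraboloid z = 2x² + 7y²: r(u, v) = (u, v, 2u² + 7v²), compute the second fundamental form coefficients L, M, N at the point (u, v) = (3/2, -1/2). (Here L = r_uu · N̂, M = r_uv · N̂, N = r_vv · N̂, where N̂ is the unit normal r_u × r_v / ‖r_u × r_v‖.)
L = 2*sqrt(86)/43;  M = 0;  N = 7*sqrt(86)/43

Compute the unit normal N̂(u, v) = (-4*u/sqrt(16*u^2 + 196*v^2 + 1), -14*v/sqrt(16*u^2 + 196*v^2 + 1), 1/sqrt(16*u^2 + 196*v^2 + 1)), and the second partials r_uu, r_uv, r_vv. Take dot products:
  L(u, v) = r_uu · N̂ = 4/sqrt(16*u^2 + 196*v^2 + 1),
  M(u, v) = r_uv · N̂ = 0,
  N(u, v) = r_vv · N̂ = 14/sqrt(16*u^2 + 196*v^2 + 1).
Evaluating at (u, v) = (3/2, -1/2):
  L = 2*sqrt(86)/43, M = 0, N = 7*sqrt(86)/43.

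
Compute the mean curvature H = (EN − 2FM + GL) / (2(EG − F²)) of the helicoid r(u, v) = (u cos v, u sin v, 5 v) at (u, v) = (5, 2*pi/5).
H = 0

With E = 1, F = 0, G = u^2 + 25, L = 0, M = -5/sqrt(u^2 + 25), N = 0, assemble
  H = (EN − 2FM + GL) / (2(EG − F²)) = 0.
At (u, v) = (5, 2*pi/5): H = 0.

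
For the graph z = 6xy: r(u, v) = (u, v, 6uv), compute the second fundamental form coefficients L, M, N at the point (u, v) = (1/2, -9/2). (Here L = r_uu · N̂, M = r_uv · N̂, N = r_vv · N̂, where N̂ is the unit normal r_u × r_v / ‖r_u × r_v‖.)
L = 0;  M = 6*sqrt(739)/739;  N = 0

Compute the unit normal N̂(u, v) = (-6*v/sqrt(36*u^2 + 36*v^2 + 1), -6*u/sqrt(36*u^2 + 36*v^2 + 1), 1/sqrt(36*u^2 + 36*v^2 + 1)), and the second partials r_uu, r_uv, r_vv. Take dot products:
  L(u, v) = r_uu · N̂ = 0,
  M(u, v) = r_uv · N̂ = 6/sqrt(36*u^2 + 36*v^2 + 1),
  N(u, v) = r_vv · N̂ = 0.
Evaluating at (u, v) = (1/2, -9/2):
  L = 0, M = 6*sqrt(739)/739, N = 0.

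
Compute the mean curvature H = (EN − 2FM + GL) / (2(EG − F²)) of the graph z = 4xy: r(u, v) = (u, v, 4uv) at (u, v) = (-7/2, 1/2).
H = 112*sqrt(201)/40401

With E = 16*v^2 + 1, F = 16*u*v, G = 16*u^2 + 1, L = 0, M = 4/sqrt(16*u^2 + 16*v^2 + 1), N = 0, assemble
  H = (EN − 2FM + GL) / (2(EG − F²)) = -64*u*v/(16*u^2 + 16*v^2 + 1)^(3/2).
At (u, v) = (-7/2, 1/2): H = 112*sqrt(201)/40401.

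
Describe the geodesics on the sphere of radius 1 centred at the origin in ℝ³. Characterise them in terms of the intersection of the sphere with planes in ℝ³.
Geodesics on the sphere of radius 1 are great circles — circles of radius 1 obtained as the intersection of the sphere with planes through the origin (the centre of the sphere).

A curve α(t) of nonzero constant speed on the sphere of radius 1 is a geodesic iff its acceleration α̈ is everywhere normal to the surface, i.e. parallel to the radial vector α(t). Then d/dt(α × α̇) = α̇ × α̇ + α × α̈ = 0, so α × α̇ is a constant vector n ≠ 0 and α(t) · n = 0 for all t: α lies in the plane through the origin with normal n. The intersection of that plane with the sphere is a circle of radius 1 (a great circle). Conversely, a great circle traversed at constant speed has centripetal acceleration pointing at the origin, hence normal to the sphere, so every great circle is a geodesic.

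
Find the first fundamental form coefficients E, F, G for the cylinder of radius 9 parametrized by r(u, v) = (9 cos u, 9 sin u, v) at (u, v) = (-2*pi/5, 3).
E = 81;  F = 0;  G = 1

Partials: r_u = (-9*sin(u), 9*cos(u), 0), r_v = (0, 0, 1). As functions of (u, v):
  E = r_u · r_u = 81,
  F = r_u · r_v = 0,
  G = r_v · r_v = 1.
Evaluating at (u, v) = (-2*pi/5, 3): E = 81, F = 0, G = 1.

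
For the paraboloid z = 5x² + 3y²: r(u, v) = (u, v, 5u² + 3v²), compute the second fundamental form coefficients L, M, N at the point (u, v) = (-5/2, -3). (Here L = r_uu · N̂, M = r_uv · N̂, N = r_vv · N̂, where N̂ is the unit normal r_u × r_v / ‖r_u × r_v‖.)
L = sqrt(38)/19;  M = 0;  N = 3*sqrt(38)/95

Compute the unit normal N̂(u, v) = (-10*u/sqrt(100*u^2 + 36*v^2 + 1), -6*v/sqrt(100*u^2 + 36*v^2 + 1), 1/sqrt(100*u^2 + 36*v^2 + 1)), and the second partials r_uu, r_uv, r_vv. Take dot products:
  L(u, v) = r_uu · N̂ = 10/sqrt(100*u^2 + 36*v^2 + 1),
  M(u, v) = r_uv · N̂ = 0,
  N(u, v) = r_vv · N̂ = 6/sqrt(100*u^2 + 36*v^2 + 1).
Evaluating at (u, v) = (-5/2, -3):
  L = sqrt(38)/19, M = 0, N = 3*sqrt(38)/95.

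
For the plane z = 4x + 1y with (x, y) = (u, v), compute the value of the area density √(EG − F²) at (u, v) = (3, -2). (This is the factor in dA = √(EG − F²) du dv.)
√(EG − F²)|_{(3, -2)} = 3*sqrt(2)

E = 17, F = 4, G = 2, so EG − F² = 18. Taking the positive square root: √(EG − F²) = 3*sqrt(2). At (u, v) = (3, -2): 3*sqrt(2).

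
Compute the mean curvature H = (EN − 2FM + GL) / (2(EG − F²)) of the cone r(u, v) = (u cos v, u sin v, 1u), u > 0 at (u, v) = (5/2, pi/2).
H = sqrt(2)/10

With E = 2, F = 0, G = u^2, L = 0, M = 0, N = sqrt(2)*u^2/(2*Abs(u)), assemble
  H = (EN − 2FM + GL) / (2(EG − F²)) = sqrt(2)/(4*Abs(u)).
At (u, v) = (5/2, pi/2): H = sqrt(2)/10.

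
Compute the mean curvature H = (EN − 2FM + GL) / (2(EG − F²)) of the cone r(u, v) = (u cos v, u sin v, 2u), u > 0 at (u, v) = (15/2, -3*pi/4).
H = 2*sqrt(5)/75

With E = 5, F = 0, G = u^2, L = 0, M = 0, N = 2*sqrt(5)*u^2/(5*Abs(u)), assemble
  H = (EN − 2FM + GL) / (2(EG − F²)) = sqrt(5)/(5*Abs(u)).
At (u, v) = (15/2, -3*pi/4): H = 2*sqrt(5)/75.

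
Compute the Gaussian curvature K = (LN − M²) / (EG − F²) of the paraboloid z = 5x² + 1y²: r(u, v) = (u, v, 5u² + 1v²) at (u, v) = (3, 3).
K = 20/877969

Coefficients of the first fundamental form: E = 100*u^2 + 1, F = 20*u*v, G = 4*v^2 + 1.
Coefficients of the second fundamental form: L = 10/sqrt(100*u^2 + 4*v^2 + 1), M = 0, N = 2/sqrt(100*u^2 + 4*v^2 + 1).
Assemble K = (LN − M²)/(EG − F²) = 20/(10000*u^4 + 800*u^2*v^2 + 200*u^2 + 16*v^4 + 8*v^2 + 1). At (u, v) = (3, 3): K = 20/877969.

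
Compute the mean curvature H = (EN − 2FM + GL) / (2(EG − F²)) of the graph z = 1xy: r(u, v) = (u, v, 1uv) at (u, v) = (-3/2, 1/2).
H = 3*sqrt(14)/98

With E = v^2 + 1, F = u*v, G = u^2 + 1, L = 0, M = 1/sqrt(u^2 + v^2 + 1), N = 0, assemble
  H = (EN − 2FM + GL) / (2(EG − F²)) = -u*v/(u^2 + v^2 + 1)^(3/2).
At (u, v) = (-3/2, 1/2): H = 3*sqrt(14)/98.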